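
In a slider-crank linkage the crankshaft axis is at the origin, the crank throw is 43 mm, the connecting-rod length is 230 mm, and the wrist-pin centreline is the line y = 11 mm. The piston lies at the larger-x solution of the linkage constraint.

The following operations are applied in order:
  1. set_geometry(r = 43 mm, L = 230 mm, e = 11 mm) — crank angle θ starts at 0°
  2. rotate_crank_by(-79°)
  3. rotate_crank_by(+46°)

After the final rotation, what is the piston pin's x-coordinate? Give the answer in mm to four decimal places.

set_geometry: r = 43 mm, L = 230 mm, e = 11 mm; θ ← 0°
rotate_crank_by(-79°): θ ← 0° -79° = -79°
rotate_crank_by(+46°): θ ← -79° +46° = -33°
crank pin P = (r cos θ, r sin θ) = (36.062834, -23.419479)
h = r sin θ − e = -23.419479 − 11 = -34.419479
x = r cos θ + √(L² − h²) = 36.062834 + √(52900.0 − 1184.7005) = 36.062834 + 227.409981 = 263.472816

263.4728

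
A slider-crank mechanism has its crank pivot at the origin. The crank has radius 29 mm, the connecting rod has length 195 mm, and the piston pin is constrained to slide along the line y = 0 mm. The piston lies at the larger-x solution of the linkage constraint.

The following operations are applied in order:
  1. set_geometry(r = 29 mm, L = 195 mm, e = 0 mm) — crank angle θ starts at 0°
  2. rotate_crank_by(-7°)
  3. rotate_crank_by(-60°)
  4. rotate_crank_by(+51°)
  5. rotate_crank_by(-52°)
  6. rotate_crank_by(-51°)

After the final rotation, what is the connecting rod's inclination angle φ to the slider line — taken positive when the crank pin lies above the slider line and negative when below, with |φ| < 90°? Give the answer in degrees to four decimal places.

-7.4737

set_geometry: r = 29 mm, L = 195 mm, e = 0 mm; θ ← 0°
rotate_crank_by(-7°): θ ← 0° -7° = -7°
rotate_crank_by(-60°): θ ← -7° -60° = -67°
rotate_crank_by(+51°): θ ← -67° +51° = -16°
rotate_crank_by(-52°): θ ← -16° -52° = -68°
rotate_crank_by(-51°): θ ← -68° -51° = -119°
crank pin P = (r cos θ, r sin θ) = (-14.059479, -25.363972)
h = r sin θ − e = -25.363972 − 0 = -25.363972
sin φ = h / L = -25.363972 / 195 = -0.13007165
φ = arcsin(-0.13007165) = -7.473733°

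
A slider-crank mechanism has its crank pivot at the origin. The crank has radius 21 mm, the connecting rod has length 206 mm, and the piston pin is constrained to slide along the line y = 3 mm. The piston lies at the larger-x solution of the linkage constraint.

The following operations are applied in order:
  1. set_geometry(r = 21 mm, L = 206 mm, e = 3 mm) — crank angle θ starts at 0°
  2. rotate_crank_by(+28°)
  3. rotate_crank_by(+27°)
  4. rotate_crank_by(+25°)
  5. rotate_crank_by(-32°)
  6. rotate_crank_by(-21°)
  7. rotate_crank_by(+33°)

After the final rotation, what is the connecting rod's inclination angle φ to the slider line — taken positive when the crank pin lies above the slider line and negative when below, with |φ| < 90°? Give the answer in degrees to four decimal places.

set_geometry: r = 21 mm, L = 206 mm, e = 3 mm; θ ← 0°
rotate_crank_by(+28°): θ ← 0° +28° = 28°
rotate_crank_by(+27°): θ ← 28° +27° = 55°
rotate_crank_by(+25°): θ ← 55° +25° = 80°
rotate_crank_by(-32°): θ ← 80° -32° = 48°
rotate_crank_by(-21°): θ ← 48° -21° = 27°
rotate_crank_by(+33°): θ ← 27° +33° = 60°
crank pin P = (r cos θ, r sin θ) = (10.500000, 18.186533)
h = r sin θ − e = 18.186533 − 3 = 15.186533
sin φ = h / L = 15.186533 / 206 = 0.07372104
φ = arcsin(0.07372104) = 4.227740°

4.2277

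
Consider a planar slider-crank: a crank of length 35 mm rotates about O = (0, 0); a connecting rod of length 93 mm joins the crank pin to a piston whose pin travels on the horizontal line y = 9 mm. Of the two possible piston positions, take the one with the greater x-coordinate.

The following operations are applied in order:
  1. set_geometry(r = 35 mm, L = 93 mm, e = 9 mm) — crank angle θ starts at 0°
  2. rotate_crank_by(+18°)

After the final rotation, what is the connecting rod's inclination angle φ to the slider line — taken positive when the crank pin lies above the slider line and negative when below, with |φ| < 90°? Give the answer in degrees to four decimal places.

set_geometry: r = 35 mm, L = 93 mm, e = 9 mm; θ ← 0°
rotate_crank_by(+18°): θ ← 0° +18° = 18°
crank pin P = (r cos θ, r sin θ) = (33.286978, 10.815595)
h = r sin θ − e = 10.815595 − 9 = 1.815595
sin φ = h / L = 1.815595 / 93 = 0.01952252
φ = arcsin(0.01952252) = 1.118629°

1.1186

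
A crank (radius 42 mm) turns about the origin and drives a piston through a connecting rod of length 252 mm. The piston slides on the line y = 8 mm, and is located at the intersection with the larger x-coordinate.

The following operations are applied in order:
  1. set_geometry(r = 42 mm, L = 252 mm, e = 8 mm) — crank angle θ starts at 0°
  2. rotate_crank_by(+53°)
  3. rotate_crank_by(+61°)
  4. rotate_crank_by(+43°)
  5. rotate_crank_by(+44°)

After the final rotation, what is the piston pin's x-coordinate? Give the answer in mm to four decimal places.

211.7331

set_geometry: r = 42 mm, L = 252 mm, e = 8 mm; θ ← 0°
rotate_crank_by(+53°): θ ← 0° +53° = 53°
rotate_crank_by(+61°): θ ← 53° +61° = 114°
rotate_crank_by(+43°): θ ← 114° +43° = 157°
rotate_crank_by(+44°): θ ← 157° +44° = 201°
crank pin P = (r cos θ, r sin θ) = (-39.210378, -15.051454)
h = r sin θ − e = -15.051454 − 8 = -23.051454
x = r cos θ + √(L² − h²) = -39.210378 + √(63504.0 − 531.3695) = -39.210378 + 250.943481 = 211.733103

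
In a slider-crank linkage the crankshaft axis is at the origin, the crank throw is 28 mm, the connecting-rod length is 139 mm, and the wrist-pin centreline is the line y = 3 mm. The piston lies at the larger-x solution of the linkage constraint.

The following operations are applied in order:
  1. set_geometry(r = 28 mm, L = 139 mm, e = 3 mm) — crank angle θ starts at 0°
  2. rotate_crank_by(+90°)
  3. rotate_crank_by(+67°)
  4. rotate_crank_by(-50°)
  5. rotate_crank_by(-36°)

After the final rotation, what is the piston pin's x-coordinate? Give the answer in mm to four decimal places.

146.1194

set_geometry: r = 28 mm, L = 139 mm, e = 3 mm; θ ← 0°
rotate_crank_by(+90°): θ ← 0° +90° = 90°
rotate_crank_by(+67°): θ ← 90° +67° = 157°
rotate_crank_by(-50°): θ ← 157° -50° = 107°
rotate_crank_by(-36°): θ ← 107° -36° = 71°
crank pin P = (r cos θ, r sin θ) = (9.115908, 26.474520)
h = r sin θ − e = 26.474520 − 3 = 23.474520
x = r cos θ + √(L² − h²) = 9.115908 + √(19321.0 − 551.0531) = 9.115908 + 137.003456 = 146.119364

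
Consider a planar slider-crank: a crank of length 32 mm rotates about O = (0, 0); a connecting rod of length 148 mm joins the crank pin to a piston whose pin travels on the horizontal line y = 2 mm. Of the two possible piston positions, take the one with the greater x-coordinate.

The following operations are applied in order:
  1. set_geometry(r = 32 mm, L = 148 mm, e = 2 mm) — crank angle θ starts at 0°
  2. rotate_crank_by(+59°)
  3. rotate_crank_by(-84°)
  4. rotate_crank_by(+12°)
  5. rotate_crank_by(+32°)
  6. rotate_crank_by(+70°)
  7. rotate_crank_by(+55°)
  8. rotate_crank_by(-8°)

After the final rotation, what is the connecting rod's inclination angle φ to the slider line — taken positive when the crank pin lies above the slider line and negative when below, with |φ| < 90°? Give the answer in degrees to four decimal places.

set_geometry: r = 32 mm, L = 148 mm, e = 2 mm; θ ← 0°
rotate_crank_by(+59°): θ ← 0° +59° = 59°
rotate_crank_by(-84°): θ ← 59° -84° = -25°
rotate_crank_by(+12°): θ ← -25° +12° = -13°
rotate_crank_by(+32°): θ ← -13° +32° = 19°
rotate_crank_by(+70°): θ ← 19° +70° = 89°
rotate_crank_by(+55°): θ ← 89° +55° = 144°
rotate_crank_by(-8°): θ ← 144° -8° = 136°
crank pin P = (r cos θ, r sin θ) = (-23.018874, 22.229068)
h = r sin θ − e = 22.229068 − 2 = 20.229068
sin φ = h / L = 20.229068 / 148 = 0.13668289
φ = arcsin(0.13668289) = 7.855945°

7.8559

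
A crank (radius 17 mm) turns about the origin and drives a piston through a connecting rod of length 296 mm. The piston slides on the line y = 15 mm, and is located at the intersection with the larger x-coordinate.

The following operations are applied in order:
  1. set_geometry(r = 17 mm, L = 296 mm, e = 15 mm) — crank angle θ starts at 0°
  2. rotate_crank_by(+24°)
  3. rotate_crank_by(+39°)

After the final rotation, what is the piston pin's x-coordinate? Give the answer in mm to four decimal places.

303.7178

set_geometry: r = 17 mm, L = 296 mm, e = 15 mm; θ ← 0°
rotate_crank_by(+24°): θ ← 0° +24° = 24°
rotate_crank_by(+39°): θ ← 24° +39° = 63°
crank pin P = (r cos θ, r sin θ) = (7.717838, 15.147111)
h = r sin θ − e = 15.147111 − 15 = 0.147111
x = r cos θ + √(L² − h²) = 7.717838 + √(87616.0 − 0.0216) = 7.717838 + 295.999963 = 303.717802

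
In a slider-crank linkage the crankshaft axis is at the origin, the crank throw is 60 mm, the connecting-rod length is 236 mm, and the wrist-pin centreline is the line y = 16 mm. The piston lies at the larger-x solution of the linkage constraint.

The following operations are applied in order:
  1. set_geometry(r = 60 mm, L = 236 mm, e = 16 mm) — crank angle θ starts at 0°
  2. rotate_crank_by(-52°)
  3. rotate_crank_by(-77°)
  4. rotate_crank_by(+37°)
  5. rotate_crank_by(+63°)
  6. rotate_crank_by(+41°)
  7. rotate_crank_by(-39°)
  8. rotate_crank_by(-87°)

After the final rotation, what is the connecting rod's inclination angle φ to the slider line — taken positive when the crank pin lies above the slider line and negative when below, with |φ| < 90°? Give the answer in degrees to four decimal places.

-17.4608

set_geometry: r = 60 mm, L = 236 mm, e = 16 mm; θ ← 0°
rotate_crank_by(-52°): θ ← 0° -52° = -52°
rotate_crank_by(-77°): θ ← -52° -77° = -129°
rotate_crank_by(+37°): θ ← -129° +37° = -92°
rotate_crank_by(+63°): θ ← -92° +63° = -29°
rotate_crank_by(+41°): θ ← -29° +41° = 12°
rotate_crank_by(-39°): θ ← 12° -39° = -27°
rotate_crank_by(-87°): θ ← -27° -87° = -114°
crank pin P = (r cos θ, r sin θ) = (-24.404199, -54.812727)
h = r sin θ − e = -54.812727 − 16 = -70.812727
sin φ = h / L = -70.812727 / 236 = -0.30005393
φ = arcsin(-0.30005393) = -17.460842°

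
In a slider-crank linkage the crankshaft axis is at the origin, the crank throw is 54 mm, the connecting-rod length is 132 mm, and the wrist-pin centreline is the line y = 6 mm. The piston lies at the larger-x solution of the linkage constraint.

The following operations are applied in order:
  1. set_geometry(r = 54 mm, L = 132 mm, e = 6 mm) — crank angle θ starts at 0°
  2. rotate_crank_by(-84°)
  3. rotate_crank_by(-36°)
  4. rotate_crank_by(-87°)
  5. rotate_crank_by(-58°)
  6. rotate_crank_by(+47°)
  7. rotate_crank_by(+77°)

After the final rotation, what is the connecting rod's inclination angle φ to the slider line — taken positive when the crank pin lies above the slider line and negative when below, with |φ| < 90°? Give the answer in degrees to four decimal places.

-17.6321

set_geometry: r = 54 mm, L = 132 mm, e = 6 mm; θ ← 0°
rotate_crank_by(-84°): θ ← 0° -84° = -84°
rotate_crank_by(-36°): θ ← -84° -36° = -120°
rotate_crank_by(-87°): θ ← -120° -87° = -207°
rotate_crank_by(-58°): θ ← -207° -58° = -265°
rotate_crank_by(+47°): θ ← -265° +47° = -218°
rotate_crank_by(+77°): θ ← -218° +77° = -141°
crank pin P = (r cos θ, r sin θ) = (-41.965882, -33.983301)
h = r sin θ − e = -33.983301 − 6 = -39.983301
sin φ = h / L = -39.983301 / 132 = -0.30290380
φ = arcsin(-0.30290380) = -17.632096°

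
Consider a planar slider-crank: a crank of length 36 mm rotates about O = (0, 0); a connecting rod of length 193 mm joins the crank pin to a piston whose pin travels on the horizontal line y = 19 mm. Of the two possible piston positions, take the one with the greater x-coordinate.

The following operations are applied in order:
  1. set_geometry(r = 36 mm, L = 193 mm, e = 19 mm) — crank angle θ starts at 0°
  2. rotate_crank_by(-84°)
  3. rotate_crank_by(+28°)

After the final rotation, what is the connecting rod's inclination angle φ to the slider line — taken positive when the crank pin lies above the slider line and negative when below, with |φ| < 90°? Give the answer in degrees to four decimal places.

set_geometry: r = 36 mm, L = 193 mm, e = 19 mm; θ ← 0°
rotate_crank_by(-84°): θ ← 0° -84° = -84°
rotate_crank_by(+28°): θ ← -84° +28° = -56°
crank pin P = (r cos θ, r sin θ) = (20.130945, -29.845353)
h = r sin θ − e = -29.845353 − 19 = -48.845353
sin φ = h / L = -48.845353 / 193 = -0.25308473
φ = arcsin(-0.25308473) = -14.660126°

-14.6601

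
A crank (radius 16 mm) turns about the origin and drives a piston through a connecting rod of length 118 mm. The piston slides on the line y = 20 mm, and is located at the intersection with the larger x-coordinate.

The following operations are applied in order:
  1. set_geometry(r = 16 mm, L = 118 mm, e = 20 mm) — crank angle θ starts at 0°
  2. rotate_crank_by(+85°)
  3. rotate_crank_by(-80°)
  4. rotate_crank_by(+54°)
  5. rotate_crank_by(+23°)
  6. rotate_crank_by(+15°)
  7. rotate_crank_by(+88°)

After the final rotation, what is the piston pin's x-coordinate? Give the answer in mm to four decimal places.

set_geometry: r = 16 mm, L = 118 mm, e = 20 mm; θ ← 0°
rotate_crank_by(+85°): θ ← 0° +85° = 85°
rotate_crank_by(-80°): θ ← 85° -80° = 5°
rotate_crank_by(+54°): θ ← 5° +54° = 59°
rotate_crank_by(+23°): θ ← 59° +23° = 82°
rotate_crank_by(+15°): θ ← 82° +15° = 97°
rotate_crank_by(+88°): θ ← 97° +88° = 185°
crank pin P = (r cos θ, r sin θ) = (-15.939115, -1.394492)
h = r sin θ − e = -1.394492 − 20 = -21.394492
x = r cos θ + √(L² − h²) = -15.939115 + √(13924.0 − 457.7243) = -15.939115 + 116.044283 = 100.105168

100.1052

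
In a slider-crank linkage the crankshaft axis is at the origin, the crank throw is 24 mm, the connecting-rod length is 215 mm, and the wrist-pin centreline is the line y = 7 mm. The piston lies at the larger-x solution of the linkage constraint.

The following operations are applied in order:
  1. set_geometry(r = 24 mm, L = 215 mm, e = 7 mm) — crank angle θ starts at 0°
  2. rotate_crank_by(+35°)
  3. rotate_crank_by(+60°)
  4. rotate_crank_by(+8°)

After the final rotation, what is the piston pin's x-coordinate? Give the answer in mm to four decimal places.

208.9759

set_geometry: r = 24 mm, L = 215 mm, e = 7 mm; θ ← 0°
rotate_crank_by(+35°): θ ← 0° +35° = 35°
rotate_crank_by(+60°): θ ← 35° +60° = 95°
rotate_crank_by(+8°): θ ← 95° +8° = 103°
crank pin P = (r cos θ, r sin θ) = (-5.398825, 23.384882)
h = r sin θ − e = 23.384882 − 7 = 16.384882
x = r cos θ + √(L² − h²) = -5.398825 + √(46225.0 − 268.4643) = -5.398825 + 214.374755 = 208.975930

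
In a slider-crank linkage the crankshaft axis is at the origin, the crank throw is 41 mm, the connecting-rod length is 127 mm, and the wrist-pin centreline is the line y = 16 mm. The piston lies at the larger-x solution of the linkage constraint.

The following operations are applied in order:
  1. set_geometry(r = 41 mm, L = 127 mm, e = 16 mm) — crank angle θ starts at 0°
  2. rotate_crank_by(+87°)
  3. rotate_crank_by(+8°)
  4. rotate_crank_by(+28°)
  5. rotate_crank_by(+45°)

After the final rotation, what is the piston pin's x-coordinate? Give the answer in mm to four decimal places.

set_geometry: r = 41 mm, L = 127 mm, e = 16 mm; θ ← 0°
rotate_crank_by(+87°): θ ← 0° +87° = 87°
rotate_crank_by(+8°): θ ← 87° +8° = 95°
rotate_crank_by(+28°): θ ← 95° +28° = 123°
rotate_crank_by(+45°): θ ← 123° +45° = 168°
crank pin P = (r cos θ, r sin θ) = (-40.104052, 8.524379)
h = r sin θ − e = 8.524379 − 16 = -7.475621
x = r cos θ + √(L² − h²) = -40.104052 + √(16129.0 − 55.8849) = -40.104052 + 126.779790 = 86.675738

86.6757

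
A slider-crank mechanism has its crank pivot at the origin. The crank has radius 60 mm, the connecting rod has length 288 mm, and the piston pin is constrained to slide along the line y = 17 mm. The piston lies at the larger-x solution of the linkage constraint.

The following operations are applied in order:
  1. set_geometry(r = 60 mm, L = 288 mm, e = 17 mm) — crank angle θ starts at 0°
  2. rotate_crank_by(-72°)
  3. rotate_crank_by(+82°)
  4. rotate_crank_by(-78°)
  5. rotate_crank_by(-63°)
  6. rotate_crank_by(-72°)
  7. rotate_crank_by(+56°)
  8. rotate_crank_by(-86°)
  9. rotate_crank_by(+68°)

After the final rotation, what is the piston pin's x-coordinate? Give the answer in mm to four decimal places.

set_geometry: r = 60 mm, L = 288 mm, e = 17 mm; θ ← 0°
rotate_crank_by(-72°): θ ← 0° -72° = -72°
rotate_crank_by(+82°): θ ← -72° +82° = 10°
rotate_crank_by(-78°): θ ← 10° -78° = -68°
rotate_crank_by(-63°): θ ← -68° -63° = -131°
rotate_crank_by(-72°): θ ← -131° -72° = -203°
rotate_crank_by(+56°): θ ← -203° +56° = -147°
rotate_crank_by(-86°): θ ← -147° -86° = -233°
rotate_crank_by(+68°): θ ← -233° +68° = -165°
crank pin P = (r cos θ, r sin θ) = (-57.955550, -15.529143)
h = r sin θ − e = -15.529143 − 17 = -32.529143
x = r cos θ + √(L² − h²) = -57.955550 + √(82944.0 − 1058.1451) = -57.955550 + 286.157046 = 228.201496

228.2015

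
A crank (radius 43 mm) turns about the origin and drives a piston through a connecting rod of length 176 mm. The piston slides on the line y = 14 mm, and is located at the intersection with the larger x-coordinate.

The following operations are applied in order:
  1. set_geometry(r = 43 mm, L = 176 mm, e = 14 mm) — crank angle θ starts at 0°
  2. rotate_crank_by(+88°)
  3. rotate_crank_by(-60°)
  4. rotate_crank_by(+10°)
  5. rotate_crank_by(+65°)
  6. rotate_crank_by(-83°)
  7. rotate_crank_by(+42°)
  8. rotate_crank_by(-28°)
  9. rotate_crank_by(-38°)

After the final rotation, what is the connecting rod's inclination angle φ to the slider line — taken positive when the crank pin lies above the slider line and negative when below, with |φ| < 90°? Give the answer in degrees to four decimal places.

set_geometry: r = 43 mm, L = 176 mm, e = 14 mm; θ ← 0°
rotate_crank_by(+88°): θ ← 0° +88° = 88°
rotate_crank_by(-60°): θ ← 88° -60° = 28°
rotate_crank_by(+10°): θ ← 28° +10° = 38°
rotate_crank_by(+65°): θ ← 38° +65° = 103°
rotate_crank_by(-83°): θ ← 103° -83° = 20°
rotate_crank_by(+42°): θ ← 20° +42° = 62°
rotate_crank_by(-28°): θ ← 62° -28° = 34°
rotate_crank_by(-38°): θ ← 34° -38° = -4°
crank pin P = (r cos θ, r sin θ) = (42.895254, -2.999528)
h = r sin θ − e = -2.999528 − 14 = -16.999528
sin φ = h / L = -16.999528 / 176 = -0.09658823
φ = arcsin(-0.09658823) = -5.542739°

-5.5427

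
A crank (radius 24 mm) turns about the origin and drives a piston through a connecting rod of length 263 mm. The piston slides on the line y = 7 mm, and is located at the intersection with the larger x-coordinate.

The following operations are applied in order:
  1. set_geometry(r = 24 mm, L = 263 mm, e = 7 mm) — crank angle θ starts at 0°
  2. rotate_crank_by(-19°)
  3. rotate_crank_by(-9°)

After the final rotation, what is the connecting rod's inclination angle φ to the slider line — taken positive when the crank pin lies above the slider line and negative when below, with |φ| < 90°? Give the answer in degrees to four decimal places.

set_geometry: r = 24 mm, L = 263 mm, e = 7 mm; θ ← 0°
rotate_crank_by(-19°): θ ← 0° -19° = -19°
rotate_crank_by(-9°): θ ← -19° -9° = -28°
crank pin P = (r cos θ, r sin θ) = (21.190742, -11.267318)
h = r sin θ − e = -11.267318 − 7 = -18.267318
sin φ = h / L = -18.267318 / 263 = -0.06945748
φ = arcsin(-0.06945748) = -3.982827°

-3.9828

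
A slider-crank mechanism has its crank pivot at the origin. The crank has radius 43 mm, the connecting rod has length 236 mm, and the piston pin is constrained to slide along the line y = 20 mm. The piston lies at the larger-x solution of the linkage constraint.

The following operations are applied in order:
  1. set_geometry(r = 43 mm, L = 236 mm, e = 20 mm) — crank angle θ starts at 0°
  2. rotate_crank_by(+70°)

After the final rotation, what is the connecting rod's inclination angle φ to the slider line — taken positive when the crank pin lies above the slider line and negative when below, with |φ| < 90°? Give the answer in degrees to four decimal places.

4.9605

set_geometry: r = 43 mm, L = 236 mm, e = 20 mm; θ ← 0°
rotate_crank_by(+70°): θ ← 0° +70° = 70°
crank pin P = (r cos θ, r sin θ) = (14.706866, 40.406783)
h = r sin θ − e = 40.406783 − 20 = 20.406783
sin φ = h / L = 20.406783 / 236 = 0.08646942
φ = arcsin(0.08646942) = 4.960527°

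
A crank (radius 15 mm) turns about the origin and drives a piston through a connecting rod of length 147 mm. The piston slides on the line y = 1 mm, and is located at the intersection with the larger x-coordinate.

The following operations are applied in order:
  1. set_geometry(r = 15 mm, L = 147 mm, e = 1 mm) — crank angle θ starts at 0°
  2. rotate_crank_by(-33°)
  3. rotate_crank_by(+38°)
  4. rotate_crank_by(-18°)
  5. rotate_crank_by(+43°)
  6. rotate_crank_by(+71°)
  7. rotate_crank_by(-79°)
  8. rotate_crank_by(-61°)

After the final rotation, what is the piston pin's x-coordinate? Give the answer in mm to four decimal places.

158.2860

set_geometry: r = 15 mm, L = 147 mm, e = 1 mm; θ ← 0°
rotate_crank_by(-33°): θ ← 0° -33° = -33°
rotate_crank_by(+38°): θ ← -33° +38° = 5°
rotate_crank_by(-18°): θ ← 5° -18° = -13°
rotate_crank_by(+43°): θ ← -13° +43° = 30°
rotate_crank_by(+71°): θ ← 30° +71° = 101°
rotate_crank_by(-79°): θ ← 101° -79° = 22°
rotate_crank_by(-61°): θ ← 22° -61° = -39°
crank pin P = (r cos θ, r sin θ) = (11.657189, -9.439806)
h = r sin θ − e = -9.439806 − 1 = -10.439806
x = r cos θ + √(L² − h²) = 11.657189 + √(21609.0 − 108.9895) = 11.657189 + 146.628819 = 158.286008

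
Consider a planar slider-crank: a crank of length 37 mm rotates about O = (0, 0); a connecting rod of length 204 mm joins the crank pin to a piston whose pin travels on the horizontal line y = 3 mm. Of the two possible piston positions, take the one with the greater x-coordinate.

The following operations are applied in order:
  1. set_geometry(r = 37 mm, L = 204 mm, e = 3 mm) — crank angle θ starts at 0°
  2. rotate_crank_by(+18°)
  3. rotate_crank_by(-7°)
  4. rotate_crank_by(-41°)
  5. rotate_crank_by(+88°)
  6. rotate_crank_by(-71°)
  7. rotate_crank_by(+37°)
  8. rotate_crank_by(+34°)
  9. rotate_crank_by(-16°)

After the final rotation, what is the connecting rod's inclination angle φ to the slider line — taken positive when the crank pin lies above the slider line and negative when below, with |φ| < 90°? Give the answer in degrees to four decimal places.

set_geometry: r = 37 mm, L = 204 mm, e = 3 mm; θ ← 0°
rotate_crank_by(+18°): θ ← 0° +18° = 18°
rotate_crank_by(-7°): θ ← 18° -7° = 11°
rotate_crank_by(-41°): θ ← 11° -41° = -30°
rotate_crank_by(+88°): θ ← -30° +88° = 58°
rotate_crank_by(-71°): θ ← 58° -71° = -13°
rotate_crank_by(+37°): θ ← -13° +37° = 24°
rotate_crank_by(+34°): θ ← 24° +34° = 58°
rotate_crank_by(-16°): θ ← 58° -16° = 42°
crank pin P = (r cos θ, r sin θ) = (27.496359, 24.757832)
h = r sin θ − e = 24.757832 − 3 = 21.757832
sin φ = h / L = 21.757832 / 204 = 0.10665604
φ = arcsin(0.10665604) = 6.122587°

6.1226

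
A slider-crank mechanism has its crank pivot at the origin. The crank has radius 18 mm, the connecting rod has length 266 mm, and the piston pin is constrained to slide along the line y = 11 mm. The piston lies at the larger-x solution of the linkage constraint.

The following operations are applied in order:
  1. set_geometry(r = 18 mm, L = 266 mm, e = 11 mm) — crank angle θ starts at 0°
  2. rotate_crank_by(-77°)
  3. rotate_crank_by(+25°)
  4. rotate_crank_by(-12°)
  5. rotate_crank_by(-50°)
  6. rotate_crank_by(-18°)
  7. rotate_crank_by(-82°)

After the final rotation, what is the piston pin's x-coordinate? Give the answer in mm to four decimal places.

set_geometry: r = 18 mm, L = 266 mm, e = 11 mm; θ ← 0°
rotate_crank_by(-77°): θ ← 0° -77° = -77°
rotate_crank_by(+25°): θ ← -77° +25° = -52°
rotate_crank_by(-12°): θ ← -52° -12° = -64°
rotate_crank_by(-50°): θ ← -64° -50° = -114°
rotate_crank_by(-18°): θ ← -114° -18° = -132°
rotate_crank_by(-82°): θ ← -132° -82° = -214°
crank pin P = (r cos θ, r sin θ) = (-14.922676, 10.065472)
h = r sin θ − e = 10.065472 − 11 = -0.934528
x = r cos θ + √(L² − h²) = -14.922676 + √(70756.0 − 0.8733) = -14.922676 + 265.998358 = 251.075682

251.0757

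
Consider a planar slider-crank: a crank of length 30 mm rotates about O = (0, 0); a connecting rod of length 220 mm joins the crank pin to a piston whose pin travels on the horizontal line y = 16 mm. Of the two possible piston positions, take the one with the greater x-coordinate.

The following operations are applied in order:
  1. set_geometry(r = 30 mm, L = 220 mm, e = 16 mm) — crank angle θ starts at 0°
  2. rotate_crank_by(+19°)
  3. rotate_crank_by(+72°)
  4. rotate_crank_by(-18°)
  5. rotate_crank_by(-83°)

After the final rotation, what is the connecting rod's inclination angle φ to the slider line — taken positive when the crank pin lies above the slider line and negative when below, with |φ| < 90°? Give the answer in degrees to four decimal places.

set_geometry: r = 30 mm, L = 220 mm, e = 16 mm; θ ← 0°
rotate_crank_by(+19°): θ ← 0° +19° = 19°
rotate_crank_by(+72°): θ ← 19° +72° = 91°
rotate_crank_by(-18°): θ ← 91° -18° = 73°
rotate_crank_by(-83°): θ ← 73° -83° = -10°
crank pin P = (r cos θ, r sin θ) = (29.544233, -5.209445)
h = r sin θ − e = -5.209445 − 16 = -21.209445
sin φ = h / L = -21.209445 / 220 = -0.09640657
φ = arcsin(-0.09640657) = -5.532282°

-5.5323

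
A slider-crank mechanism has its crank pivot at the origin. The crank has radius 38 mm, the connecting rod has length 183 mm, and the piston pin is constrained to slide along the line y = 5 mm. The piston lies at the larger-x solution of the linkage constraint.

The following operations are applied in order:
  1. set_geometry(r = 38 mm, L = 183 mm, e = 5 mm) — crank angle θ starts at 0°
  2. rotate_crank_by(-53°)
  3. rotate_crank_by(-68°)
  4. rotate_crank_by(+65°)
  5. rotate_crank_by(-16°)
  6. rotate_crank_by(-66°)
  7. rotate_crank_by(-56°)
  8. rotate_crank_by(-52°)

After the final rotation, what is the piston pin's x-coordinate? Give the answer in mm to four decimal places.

set_geometry: r = 38 mm, L = 183 mm, e = 5 mm; θ ← 0°
rotate_crank_by(-53°): θ ← 0° -53° = -53°
rotate_crank_by(-68°): θ ← -53° -68° = -121°
rotate_crank_by(+65°): θ ← -121° +65° = -56°
rotate_crank_by(-16°): θ ← -56° -16° = -72°
rotate_crank_by(-66°): θ ← -72° -66° = -138°
rotate_crank_by(-56°): θ ← -138° -56° = -194°
rotate_crank_by(-52°): θ ← -194° -52° = -246°
crank pin P = (r cos θ, r sin θ) = (-15.455992, 34.714727)
h = r sin θ − e = 34.714727 − 5 = 29.714727
x = r cos θ + √(L² − h²) = -15.455992 + √(33489.0 − 882.9650) = -15.455992 + 180.571412 = 165.115420

165.1154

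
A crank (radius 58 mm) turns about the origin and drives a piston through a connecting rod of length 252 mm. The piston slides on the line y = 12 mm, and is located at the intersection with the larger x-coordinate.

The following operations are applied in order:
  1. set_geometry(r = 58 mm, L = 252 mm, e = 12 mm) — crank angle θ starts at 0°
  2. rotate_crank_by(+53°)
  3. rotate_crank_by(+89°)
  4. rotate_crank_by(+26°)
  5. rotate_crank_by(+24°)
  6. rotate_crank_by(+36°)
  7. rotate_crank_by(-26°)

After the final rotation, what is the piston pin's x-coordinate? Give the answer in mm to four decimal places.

195.9561

set_geometry: r = 58 mm, L = 252 mm, e = 12 mm; θ ← 0°
rotate_crank_by(+53°): θ ← 0° +53° = 53°
rotate_crank_by(+89°): θ ← 53° +89° = 142°
rotate_crank_by(+26°): θ ← 142° +26° = 168°
rotate_crank_by(+24°): θ ← 168° +24° = 192°
rotate_crank_by(+36°): θ ← 192° +36° = 228°
rotate_crank_by(-26°): θ ← 228° -26° = 202°
crank pin P = (r cos θ, r sin θ) = (-53.776664, -21.727182)
h = r sin θ − e = -21.727182 − 12 = -33.727182
x = r cos θ + √(L² − h²) = -53.776664 + √(63504.0 − 1137.5228) = -53.776664 + 249.732812 = 195.956148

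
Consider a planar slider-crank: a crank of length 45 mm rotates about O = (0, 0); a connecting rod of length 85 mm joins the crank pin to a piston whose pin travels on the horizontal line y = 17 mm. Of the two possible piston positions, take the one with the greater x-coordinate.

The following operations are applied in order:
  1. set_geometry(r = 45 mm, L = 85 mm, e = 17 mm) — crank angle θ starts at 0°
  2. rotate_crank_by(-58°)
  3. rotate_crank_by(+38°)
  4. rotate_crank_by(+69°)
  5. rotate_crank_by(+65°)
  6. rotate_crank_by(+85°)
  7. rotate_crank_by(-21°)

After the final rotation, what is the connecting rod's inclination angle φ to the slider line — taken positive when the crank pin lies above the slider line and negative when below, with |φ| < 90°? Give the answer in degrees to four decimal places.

-10.4585

set_geometry: r = 45 mm, L = 85 mm, e = 17 mm; θ ← 0°
rotate_crank_by(-58°): θ ← 0° -58° = -58°
rotate_crank_by(+38°): θ ← -58° +38° = -20°
rotate_crank_by(+69°): θ ← -20° +69° = 49°
rotate_crank_by(+65°): θ ← 49° +65° = 114°
rotate_crank_by(+85°): θ ← 114° +85° = 199°
rotate_crank_by(-21°): θ ← 199° -21° = 178°
crank pin P = (r cos θ, r sin θ) = (-44.972587, 1.570477)
h = r sin θ − e = 1.570477 − 17 = -15.429523
sin φ = h / L = -15.429523 / 85 = -0.18152380
φ = arcsin(-0.18152380) = -10.458529°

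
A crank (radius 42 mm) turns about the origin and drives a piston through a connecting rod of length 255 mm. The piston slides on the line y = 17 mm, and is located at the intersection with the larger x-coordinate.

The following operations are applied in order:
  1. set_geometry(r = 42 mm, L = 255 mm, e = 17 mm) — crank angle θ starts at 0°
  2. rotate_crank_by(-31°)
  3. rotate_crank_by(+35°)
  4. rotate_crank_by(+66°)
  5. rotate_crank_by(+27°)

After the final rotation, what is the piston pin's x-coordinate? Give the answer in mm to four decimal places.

248.6837

set_geometry: r = 42 mm, L = 255 mm, e = 17 mm; θ ← 0°
rotate_crank_by(-31°): θ ← 0° -31° = -31°
rotate_crank_by(+35°): θ ← -31° +35° = 4°
rotate_crank_by(+66°): θ ← 4° +66° = 70°
rotate_crank_by(+27°): θ ← 70° +27° = 97°
crank pin P = (r cos θ, r sin θ) = (-5.118512, 41.686938)
h = r sin θ − e = 41.686938 − 17 = 24.686938
x = r cos θ + √(L² − h²) = -5.118512 + √(65025.0 − 609.4449) = -5.118512 + 253.802197 = 248.683684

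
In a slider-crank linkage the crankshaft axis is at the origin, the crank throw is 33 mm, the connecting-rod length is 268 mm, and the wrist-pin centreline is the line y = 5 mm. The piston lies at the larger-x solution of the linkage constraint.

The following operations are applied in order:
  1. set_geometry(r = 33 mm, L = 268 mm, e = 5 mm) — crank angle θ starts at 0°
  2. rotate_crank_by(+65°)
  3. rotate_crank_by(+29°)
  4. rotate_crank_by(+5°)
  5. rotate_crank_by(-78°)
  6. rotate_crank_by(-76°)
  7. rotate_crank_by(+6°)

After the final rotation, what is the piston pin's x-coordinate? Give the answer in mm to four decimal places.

287.9762

set_geometry: r = 33 mm, L = 268 mm, e = 5 mm; θ ← 0°
rotate_crank_by(+65°): θ ← 0° +65° = 65°
rotate_crank_by(+29°): θ ← 65° +29° = 94°
rotate_crank_by(+5°): θ ← 94° +5° = 99°
rotate_crank_by(-78°): θ ← 99° -78° = 21°
rotate_crank_by(-76°): θ ← 21° -76° = -55°
rotate_crank_by(+6°): θ ← -55° +6° = -49°
crank pin P = (r cos θ, r sin θ) = (21.649948, -24.905416)
h = r sin θ − e = -24.905416 − 5 = -29.905416
x = r cos θ + √(L² − h²) = 21.649948 + √(71824.0 − 894.3339) = 21.649948 + 266.326240 = 287.976188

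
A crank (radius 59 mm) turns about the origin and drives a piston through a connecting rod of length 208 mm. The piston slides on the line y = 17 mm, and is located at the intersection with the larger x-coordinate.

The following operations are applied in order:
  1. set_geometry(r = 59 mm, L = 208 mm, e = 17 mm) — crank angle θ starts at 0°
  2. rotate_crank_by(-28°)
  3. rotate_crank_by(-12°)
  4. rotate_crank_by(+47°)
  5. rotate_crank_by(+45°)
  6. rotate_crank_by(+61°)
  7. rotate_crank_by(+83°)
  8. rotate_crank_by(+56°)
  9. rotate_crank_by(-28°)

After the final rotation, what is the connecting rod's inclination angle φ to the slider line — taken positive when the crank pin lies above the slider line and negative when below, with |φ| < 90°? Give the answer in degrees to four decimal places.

set_geometry: r = 59 mm, L = 208 mm, e = 17 mm; θ ← 0°
rotate_crank_by(-28°): θ ← 0° -28° = -28°
rotate_crank_by(-12°): θ ← -28° -12° = -40°
rotate_crank_by(+47°): θ ← -40° +47° = 7°
rotate_crank_by(+45°): θ ← 7° +45° = 52°
rotate_crank_by(+61°): θ ← 52° +61° = 113°
rotate_crank_by(+83°): θ ← 113° +83° = 196°
rotate_crank_by(+56°): θ ← 196° +56° = 252°
rotate_crank_by(-28°): θ ← 252° -28° = 224°
crank pin P = (r cos θ, r sin θ) = (-42.441048, -40.984844)
h = r sin θ − e = -40.984844 − 17 = -57.984844
sin φ = h / L = -57.984844 / 208 = -0.27877329
φ = arcsin(-0.27877329) = -16.187004°

-16.1870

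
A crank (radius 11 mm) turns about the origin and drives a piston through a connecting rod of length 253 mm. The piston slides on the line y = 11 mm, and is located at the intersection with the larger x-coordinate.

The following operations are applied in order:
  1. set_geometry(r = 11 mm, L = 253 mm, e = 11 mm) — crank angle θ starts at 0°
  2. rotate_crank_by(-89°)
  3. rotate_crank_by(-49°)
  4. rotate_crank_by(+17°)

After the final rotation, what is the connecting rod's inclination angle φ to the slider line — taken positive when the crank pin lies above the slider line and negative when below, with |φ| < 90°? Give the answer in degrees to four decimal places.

-4.6315

set_geometry: r = 11 mm, L = 253 mm, e = 11 mm; θ ← 0°
rotate_crank_by(-89°): θ ← 0° -89° = -89°
rotate_crank_by(-49°): θ ← -89° -49° = -138°
rotate_crank_by(+17°): θ ← -138° +17° = -121°
crank pin P = (r cos θ, r sin θ) = (-5.665419, -9.428840)
h = r sin θ − e = -9.428840 − 11 = -20.428840
sin φ = h / L = -20.428840 / 253 = -0.08074640
φ = arcsin(-0.08074640) = -4.631470°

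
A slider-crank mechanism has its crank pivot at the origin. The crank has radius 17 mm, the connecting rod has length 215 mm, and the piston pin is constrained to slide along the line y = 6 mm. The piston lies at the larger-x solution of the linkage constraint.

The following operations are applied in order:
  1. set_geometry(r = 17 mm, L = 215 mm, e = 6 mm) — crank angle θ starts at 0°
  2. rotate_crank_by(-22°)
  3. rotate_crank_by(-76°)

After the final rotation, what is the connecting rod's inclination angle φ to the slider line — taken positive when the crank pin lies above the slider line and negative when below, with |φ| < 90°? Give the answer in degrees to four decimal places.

set_geometry: r = 17 mm, L = 215 mm, e = 6 mm; θ ← 0°
rotate_crank_by(-22°): θ ← 0° -22° = -22°
rotate_crank_by(-76°): θ ← -22° -76° = -98°
crank pin P = (r cos θ, r sin θ) = (-2.365943, -16.834557)
h = r sin θ − e = -16.834557 − 6 = -22.834557
sin φ = h / L = -22.834557 / 215 = -0.10620724
φ = arcsin(-0.10620724) = -6.096725°

-6.0967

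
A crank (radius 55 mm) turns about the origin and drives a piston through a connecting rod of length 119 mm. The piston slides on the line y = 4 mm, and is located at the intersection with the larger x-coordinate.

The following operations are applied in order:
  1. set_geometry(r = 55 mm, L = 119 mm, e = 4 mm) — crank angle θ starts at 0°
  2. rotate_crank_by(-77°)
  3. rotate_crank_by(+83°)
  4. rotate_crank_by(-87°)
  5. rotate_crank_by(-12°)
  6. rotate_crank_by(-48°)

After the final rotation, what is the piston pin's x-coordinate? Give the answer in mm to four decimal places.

set_geometry: r = 55 mm, L = 119 mm, e = 4 mm; θ ← 0°
rotate_crank_by(-77°): θ ← 0° -77° = -77°
rotate_crank_by(+83°): θ ← -77° +83° = 6°
rotate_crank_by(-87°): θ ← 6° -87° = -81°
rotate_crank_by(-12°): θ ← -81° -12° = -93°
rotate_crank_by(-48°): θ ← -93° -48° = -141°
crank pin P = (r cos θ, r sin θ) = (-42.743028, -34.612622)
h = r sin θ − e = -34.612622 − 4 = -38.612622
x = r cos θ + √(L² − h²) = -42.743028 + √(14161.0 − 1490.9345) = -42.743028 + 112.561385 = 69.818357

69.8184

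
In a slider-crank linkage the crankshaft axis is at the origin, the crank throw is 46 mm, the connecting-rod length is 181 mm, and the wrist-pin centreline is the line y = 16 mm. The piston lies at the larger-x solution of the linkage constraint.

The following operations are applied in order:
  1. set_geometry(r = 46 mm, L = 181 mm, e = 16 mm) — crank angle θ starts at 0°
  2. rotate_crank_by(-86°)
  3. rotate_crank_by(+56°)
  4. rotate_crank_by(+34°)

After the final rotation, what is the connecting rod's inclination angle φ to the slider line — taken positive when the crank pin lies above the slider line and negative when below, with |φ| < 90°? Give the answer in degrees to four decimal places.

-4.0524

set_geometry: r = 46 mm, L = 181 mm, e = 16 mm; θ ← 0°
rotate_crank_by(-86°): θ ← 0° -86° = -86°
rotate_crank_by(+56°): θ ← -86° +56° = -30°
rotate_crank_by(+34°): θ ← -30° +34° = 4°
crank pin P = (r cos θ, r sin θ) = (45.887946, 3.208798)
h = r sin θ − e = 3.208798 − 16 = -12.791202
sin φ = h / L = -12.791202 / 181 = -0.07066963
φ = arcsin(-0.07066963) = -4.052449°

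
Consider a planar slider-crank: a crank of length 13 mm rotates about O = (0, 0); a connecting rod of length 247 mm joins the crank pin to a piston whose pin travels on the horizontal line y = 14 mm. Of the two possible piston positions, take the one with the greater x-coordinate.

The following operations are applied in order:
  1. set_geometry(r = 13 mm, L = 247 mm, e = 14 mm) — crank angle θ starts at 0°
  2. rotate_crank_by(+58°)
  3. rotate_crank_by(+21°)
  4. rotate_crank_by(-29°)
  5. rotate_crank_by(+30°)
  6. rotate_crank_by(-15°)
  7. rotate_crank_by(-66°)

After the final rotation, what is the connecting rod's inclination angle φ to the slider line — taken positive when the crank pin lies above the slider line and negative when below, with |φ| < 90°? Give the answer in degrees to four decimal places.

-3.3020

set_geometry: r = 13 mm, L = 247 mm, e = 14 mm; θ ← 0°
rotate_crank_by(+58°): θ ← 0° +58° = 58°
rotate_crank_by(+21°): θ ← 58° +21° = 79°
rotate_crank_by(-29°): θ ← 79° -29° = 50°
rotate_crank_by(+30°): θ ← 50° +30° = 80°
rotate_crank_by(-15°): θ ← 80° -15° = 65°
rotate_crank_by(-66°): θ ← 65° -66° = -1°
crank pin P = (r cos θ, r sin θ) = (12.998020, -0.226881)
h = r sin θ − e = -0.226881 − 14 = -14.226881
sin φ = h / L = -14.226881 / 247 = -0.05759871
φ = arcsin(-0.05759871) = -3.301990°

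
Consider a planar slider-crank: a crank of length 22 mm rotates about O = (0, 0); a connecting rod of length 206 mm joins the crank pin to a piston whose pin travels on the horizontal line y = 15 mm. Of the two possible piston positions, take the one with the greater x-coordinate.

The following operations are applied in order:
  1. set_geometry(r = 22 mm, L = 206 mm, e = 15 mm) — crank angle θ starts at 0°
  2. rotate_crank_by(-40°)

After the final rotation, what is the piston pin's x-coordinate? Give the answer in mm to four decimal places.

set_geometry: r = 22 mm, L = 206 mm, e = 15 mm; θ ← 0°
rotate_crank_by(-40°): θ ← 0° -40° = -40°
crank pin P = (r cos θ, r sin θ) = (16.852978, -14.141327)
h = r sin θ − e = -14.141327 − 15 = -29.141327
x = r cos θ + √(L² − h²) = 16.852978 + √(42436.0 − 849.2170) = 16.852978 + 203.928377 = 220.781355

220.7814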